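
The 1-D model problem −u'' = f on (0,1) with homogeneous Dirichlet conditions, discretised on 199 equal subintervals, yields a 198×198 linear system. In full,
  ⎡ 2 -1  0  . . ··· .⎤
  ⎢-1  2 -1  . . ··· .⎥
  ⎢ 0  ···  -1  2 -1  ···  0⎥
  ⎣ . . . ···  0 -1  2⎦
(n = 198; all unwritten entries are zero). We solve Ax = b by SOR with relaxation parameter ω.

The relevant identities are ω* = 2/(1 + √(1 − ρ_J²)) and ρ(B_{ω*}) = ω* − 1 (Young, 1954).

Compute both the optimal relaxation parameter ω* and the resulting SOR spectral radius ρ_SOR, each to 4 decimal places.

ρ_J = max_k |cos(kπ/199)| = cos(π/199) = 0.9999
√(1−ρ_J²) = |sin(π/199)| = 0.01579
ω* = 2/(1+0.01579) = 1.9689
Hence ρ(B_{ω*}) = 1.9689 − 1 = 0.9689.

ω* = 1.9689, ρ_SOR = 0.9689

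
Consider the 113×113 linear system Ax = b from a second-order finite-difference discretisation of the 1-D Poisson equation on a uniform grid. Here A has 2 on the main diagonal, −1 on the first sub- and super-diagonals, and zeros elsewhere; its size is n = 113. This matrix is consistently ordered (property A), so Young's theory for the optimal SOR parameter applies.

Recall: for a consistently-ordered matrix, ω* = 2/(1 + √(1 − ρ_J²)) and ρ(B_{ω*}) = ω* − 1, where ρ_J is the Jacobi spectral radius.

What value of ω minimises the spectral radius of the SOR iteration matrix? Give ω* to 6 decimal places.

ω* = 1.946369

n=113: λ(B_J) = 1 − λ(A)/2 = cos(kπ/114); k=1 gives ρ_J = 0.999620.
√(1−ρ_J²) = |sin(π/114)| = 0.0275543
Then 2/(1+√(1−ρ_J²)) = 2/(1+0.0275543); ω* = 2/1.0275543 = 1.946369.
ρ_SOR = ω* − 1 ≈ 0.946369.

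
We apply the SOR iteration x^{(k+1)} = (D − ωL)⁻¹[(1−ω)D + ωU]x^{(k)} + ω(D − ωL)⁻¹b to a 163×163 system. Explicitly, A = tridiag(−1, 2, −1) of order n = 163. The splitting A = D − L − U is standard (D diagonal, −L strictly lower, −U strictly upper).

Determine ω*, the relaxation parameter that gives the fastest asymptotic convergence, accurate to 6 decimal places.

ρ_J = max_k |cos(kπ/164)| = cos(π/164) = 0.999817
√(1−ρ_J²) simplifies to sin(π/164) = 0.0191549.
Young: ω* = 2/(1+√(1−ρ_J²)) = 2/(1+0.0191549) = 2/1.0191549 = 1.962410.
[ρ_SOR] ω* − 1 = 0.962410.

ω* = 1.962410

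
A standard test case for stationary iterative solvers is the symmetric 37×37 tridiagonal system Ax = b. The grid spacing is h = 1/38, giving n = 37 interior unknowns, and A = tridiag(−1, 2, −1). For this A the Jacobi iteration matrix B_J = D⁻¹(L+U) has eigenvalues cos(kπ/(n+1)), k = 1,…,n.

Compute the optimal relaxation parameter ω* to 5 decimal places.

spectrum of D⁻¹(L+U) = {cos(kπ/38) : 1≤k≤37}; ρ_J = cos(π/38) = 0.99658.
√(1−ρ_J²) = |sin(π/38)| = 0.082579
ω* = 2 / (1 + 0.082579) = 2 / 1.082579 ≈ 1.84744.
[ρ_SOR] ω* − 1 = 0.84744.

ω* = 1.84744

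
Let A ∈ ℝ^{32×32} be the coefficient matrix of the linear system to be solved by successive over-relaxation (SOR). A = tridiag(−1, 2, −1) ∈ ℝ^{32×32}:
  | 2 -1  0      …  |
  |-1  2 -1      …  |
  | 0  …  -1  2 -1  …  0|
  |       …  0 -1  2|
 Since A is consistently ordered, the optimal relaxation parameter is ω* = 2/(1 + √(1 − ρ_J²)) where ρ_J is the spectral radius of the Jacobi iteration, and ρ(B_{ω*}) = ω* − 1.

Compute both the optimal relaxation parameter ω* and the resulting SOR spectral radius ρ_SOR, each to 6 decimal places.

ω* = 1.826391, ρ_SOR = 0.826391

With n=32, ρ(Jacobi) = cos(π/33) = 0.995472.
√(1−ρ_J²) simplifies to sin(π/33) = 0.0950560.
ω* = 2/(1+0.0950560) = 1.826391
and ρ(B_{ω*}) = 1.826391 − 1 = 0.826391.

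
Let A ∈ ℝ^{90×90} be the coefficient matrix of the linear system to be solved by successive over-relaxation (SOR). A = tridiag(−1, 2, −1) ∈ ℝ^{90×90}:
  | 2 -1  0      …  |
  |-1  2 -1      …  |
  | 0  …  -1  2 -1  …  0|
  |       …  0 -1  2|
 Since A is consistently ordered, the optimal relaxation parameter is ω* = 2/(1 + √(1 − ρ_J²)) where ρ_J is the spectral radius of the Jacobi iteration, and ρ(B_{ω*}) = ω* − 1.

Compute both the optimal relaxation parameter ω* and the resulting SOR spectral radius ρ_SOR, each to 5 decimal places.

½·tridiag(1,0,1) at n=90: λ_k = cos(kπ/91); max |λ| at k=1 ⇒ ρ_J = cos(π/91) ≈ 0.99940.
√(1−ρ_J²) simplifies to sin(π/91) = 0.034516.
So ω* = 2/1.034516 = 1.93327 (Young).
ρ(B_{ω*}) = ω*−1 = 0.93327

ω* = 1.93327, ρ_SOR = 0.93327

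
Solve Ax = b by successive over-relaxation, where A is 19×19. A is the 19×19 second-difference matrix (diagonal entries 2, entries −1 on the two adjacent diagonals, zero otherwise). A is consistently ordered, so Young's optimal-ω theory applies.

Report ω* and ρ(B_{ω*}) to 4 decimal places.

ω* = 1.7295, ρ_SOR = 0.7295

spectrum of D⁻¹(L+U) = {cos(kπ/20) : 1≤k≤19}; ρ_J = cos(π/20) = 0.9877.
√(1 − cos²(π/20)) = sin(π/20) ≈ 0.15643.
Young: ω* = 2/(1+√(1−ρ_J²)) = 2/(1+0.15643) = 2/1.15643 = 1.7295.
At ω = 1.7295 every |λ(B_ω)| = ω−1, so ρ_SOR = 0.7295.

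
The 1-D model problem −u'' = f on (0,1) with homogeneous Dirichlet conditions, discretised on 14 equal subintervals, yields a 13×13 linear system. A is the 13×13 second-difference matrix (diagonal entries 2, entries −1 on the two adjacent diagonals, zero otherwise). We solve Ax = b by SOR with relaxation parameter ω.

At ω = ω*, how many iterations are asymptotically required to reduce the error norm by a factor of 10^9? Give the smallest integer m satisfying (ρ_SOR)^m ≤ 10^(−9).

ρ_J = max_k |cos(kπ/14)| = cos(π/14) = 0.9749279
√(1−ρ_J²) = |sin(π/14)| = 0.2225209
So ω* = 2/1.2225209 = 1.6359639 (Young).
and ρ(B_{ω*}) = 1.6359639 − 1 = 0.6359639.
ρ_SOR^m ≤ 10^(−9) ⇔ m ≥ 9·ln10/(−ln 0.6359639) = 20.7233/0.452613 = 45.786; m = ⌈45.786⌉ = 46.

m = 46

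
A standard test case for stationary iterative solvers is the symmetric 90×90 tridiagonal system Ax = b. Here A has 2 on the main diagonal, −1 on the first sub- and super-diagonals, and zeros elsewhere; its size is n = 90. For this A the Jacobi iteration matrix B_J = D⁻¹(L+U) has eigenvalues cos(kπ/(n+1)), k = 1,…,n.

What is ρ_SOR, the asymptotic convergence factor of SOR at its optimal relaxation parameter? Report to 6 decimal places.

ρ_SOR = 0.933271

[ρ_J] n=90: ρ(B_J) = cos(π/(n+1)) = cos(π/91) = 0.999404.
√(1 − cos²(π/91)) = sin(π/91) ≈ 0.0345161.
ω* = 2 / (1 + 0.0345161) = 2 / 1.0345161 ≈ 1.933271.
ρ(B_{ω*}) = ω*−1 = 0.933271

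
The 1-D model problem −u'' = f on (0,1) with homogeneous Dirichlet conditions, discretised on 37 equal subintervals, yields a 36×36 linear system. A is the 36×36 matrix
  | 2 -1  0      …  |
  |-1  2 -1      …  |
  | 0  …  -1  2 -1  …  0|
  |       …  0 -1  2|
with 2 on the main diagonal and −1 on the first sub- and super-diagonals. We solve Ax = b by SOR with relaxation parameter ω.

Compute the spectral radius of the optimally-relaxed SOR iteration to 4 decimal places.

spectrum of D⁻¹(L+U) = {cos(kπ/37) : 1≤k≤36}; ρ_J = cos(π/37) = 0.9964.
√(1−ρ_J²) simplifies to sin(π/37) = 0.08481.
Young: ω* = 2/(1+√(1−ρ_J²)) = 2/(1+0.08481) = 2/1.08481 = 1.8436.
ρ_SOR = ω* − 1 ≈ 0.8436.

ρ_SOR = 0.8436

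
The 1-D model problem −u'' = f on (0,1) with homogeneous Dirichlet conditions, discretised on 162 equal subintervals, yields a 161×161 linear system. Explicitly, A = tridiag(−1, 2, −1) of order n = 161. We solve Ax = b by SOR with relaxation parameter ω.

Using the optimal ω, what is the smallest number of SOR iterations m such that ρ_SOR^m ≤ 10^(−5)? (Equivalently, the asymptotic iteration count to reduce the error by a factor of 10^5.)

m = 297

B_J for the 161×161 system has eigenvalues cos(kπ/162); ρ_J = cos(π/162) = 0.9998120.
root = sin(π/162) = 0.0193913  (since 1−cos² = sin²).
ω* = 2 / (1 + 0.0193913) = 2 / 1.0193913 ≈ 1.9619551.
and ρ(B_{ω*}) = 1.9619551 − 1 = 0.9619551.
Need (0.9619551)^m ≤ 10^(−5): m ≥ 5·ln10/|ln 0.9619551| = 11.5129/0.0387875 = 296.820 ⇒ m = 297.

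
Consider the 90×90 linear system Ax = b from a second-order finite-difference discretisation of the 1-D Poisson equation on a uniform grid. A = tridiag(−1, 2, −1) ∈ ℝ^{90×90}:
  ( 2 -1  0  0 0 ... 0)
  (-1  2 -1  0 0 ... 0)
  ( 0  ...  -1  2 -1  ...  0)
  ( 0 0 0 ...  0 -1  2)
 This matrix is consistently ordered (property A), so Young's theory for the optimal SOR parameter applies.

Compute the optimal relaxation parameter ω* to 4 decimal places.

ω* = 1.9333

[ρ_J] n=90: ρ(B_J) = cos(π/(n+1)) = cos(π/91) = 0.9994.
√(1 − cos²(π/91)) = sin(π/91) ≈ 0.03452.
ω* = 2 / (1 + 0.03452) = 2 / 1.03452 ≈ 1.9333.
At ω = 1.9333 every |λ(B_ω)| = ω−1, so ρ_SOR = 0.9333.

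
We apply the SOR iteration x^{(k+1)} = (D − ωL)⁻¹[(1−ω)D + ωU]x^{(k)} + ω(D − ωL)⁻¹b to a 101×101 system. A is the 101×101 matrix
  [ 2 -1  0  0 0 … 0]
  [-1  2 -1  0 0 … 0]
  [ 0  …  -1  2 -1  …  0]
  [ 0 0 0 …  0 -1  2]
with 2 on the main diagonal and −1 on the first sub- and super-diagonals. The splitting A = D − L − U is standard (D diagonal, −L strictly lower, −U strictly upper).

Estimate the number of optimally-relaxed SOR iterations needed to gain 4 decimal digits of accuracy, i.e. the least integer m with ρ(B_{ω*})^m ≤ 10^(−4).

m = 150

spectrum of D⁻¹(L+U) = {cos(kπ/102) : 1≤k≤101}; ρ_J = cos(π/102) = 0.9995257.
root = sin(π/102) = 0.0307951  (since 1−cos² = sin²).
ω* = 2/(1+0.0307951) = 1.9402498
ρ(B_{ω*}) = ω*−1 = 0.9402498
Need (0.9402498)^m ≤ 10^(−4): m ≥ 4·ln10/|ln 0.9402498| = 9.21034/0.0616097 = 149.495 ⇒ m = 150.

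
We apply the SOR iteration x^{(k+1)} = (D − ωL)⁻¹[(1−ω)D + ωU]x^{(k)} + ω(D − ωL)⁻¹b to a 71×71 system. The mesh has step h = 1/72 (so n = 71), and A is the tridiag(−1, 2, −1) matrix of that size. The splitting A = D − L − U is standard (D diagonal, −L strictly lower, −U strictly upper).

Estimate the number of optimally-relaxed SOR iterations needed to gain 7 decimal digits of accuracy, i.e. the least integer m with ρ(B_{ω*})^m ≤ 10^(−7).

With n=71, ρ(Jacobi) = cos(π/72) = 0.9990482.
root = sin(π/72) = 0.0436194  (since 1−cos² = sin²).
ω* = 2/(1 + 0.0436194) = 2/1.0436194 = 1.9164075.
Hence ρ(B_{ω*}) = 1.9164075 − 1 = 0.9164075.
(0.9164075)^m ≤ 10^{−7}  ⇒  m·ln(0.9164075) ≤ −7·ln10  ⇒  m ≥ 184.641  ⇒  m = 185

m = 185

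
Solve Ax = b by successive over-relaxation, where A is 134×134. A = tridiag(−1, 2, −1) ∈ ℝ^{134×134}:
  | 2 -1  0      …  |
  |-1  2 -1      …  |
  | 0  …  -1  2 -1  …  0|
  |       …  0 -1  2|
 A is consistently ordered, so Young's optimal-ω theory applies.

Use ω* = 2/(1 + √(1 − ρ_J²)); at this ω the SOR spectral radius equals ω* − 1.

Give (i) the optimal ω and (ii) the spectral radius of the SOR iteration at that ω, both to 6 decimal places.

spectrum of D⁻¹(L+U) = {cos(kπ/135) : 1≤k≤134}; ρ_J = cos(π/135) = 0.999729.
√(1 − cos²(π/135)) = sin(π/135) ≈ 0.0232690.
ω* = 2 / (1 + 0.0232690) = 2 / 1.0232690 ≈ 1.954520.
and ρ(B_{ω*}) = 1.954520 − 1 = 0.954520.

ω* = 1.954520, ρ_SOR = 0.954520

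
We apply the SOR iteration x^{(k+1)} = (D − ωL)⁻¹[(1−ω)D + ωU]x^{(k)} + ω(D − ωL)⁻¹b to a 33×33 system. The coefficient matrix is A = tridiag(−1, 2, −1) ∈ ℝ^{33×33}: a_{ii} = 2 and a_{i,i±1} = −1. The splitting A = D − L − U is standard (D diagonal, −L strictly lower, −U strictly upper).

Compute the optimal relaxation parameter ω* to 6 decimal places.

ω* = 1.831052

½·tridiag(1,0,1) at n=33: λ_k = cos(kπ/34); max |λ| at k=1 ⇒ ρ_J = cos(π/34) ≈ 0.995734.
√(1−ρ_J²) = |sin(π/34)| = 0.0922684
[ω*] 2 ÷ (1 + 0.0922684) = 2 ÷ 1.0922684 = 1.831052.
ρ_SOR = ω* − 1 ≈ 0.831052.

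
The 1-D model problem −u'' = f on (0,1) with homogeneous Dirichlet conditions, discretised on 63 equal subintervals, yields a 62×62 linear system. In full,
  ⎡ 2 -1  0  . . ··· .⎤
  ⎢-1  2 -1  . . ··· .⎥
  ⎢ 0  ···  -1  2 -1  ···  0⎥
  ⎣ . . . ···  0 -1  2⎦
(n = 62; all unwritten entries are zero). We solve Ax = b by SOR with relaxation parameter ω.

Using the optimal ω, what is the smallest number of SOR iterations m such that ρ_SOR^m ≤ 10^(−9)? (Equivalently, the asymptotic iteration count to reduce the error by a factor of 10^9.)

B_J for the 62×62 system has eigenvalues cos(kπ/63); ρ_J = cos(π/63) = 0.9987569.
√(1−ρ_J²) = |sin(π/63)| = 0.0498459
So ω* = 2/1.0498459 = 1.9050415 (Young).
ρ_SOR = ω* − 1 ≈ 0.9050415.
(0.9050415)^m ≤ 10^{−9}  ⇒  m·ln(0.9050415) ≤ −9·ln10  ⇒  m ≥ 207.701  ⇒  m = 208

m = 208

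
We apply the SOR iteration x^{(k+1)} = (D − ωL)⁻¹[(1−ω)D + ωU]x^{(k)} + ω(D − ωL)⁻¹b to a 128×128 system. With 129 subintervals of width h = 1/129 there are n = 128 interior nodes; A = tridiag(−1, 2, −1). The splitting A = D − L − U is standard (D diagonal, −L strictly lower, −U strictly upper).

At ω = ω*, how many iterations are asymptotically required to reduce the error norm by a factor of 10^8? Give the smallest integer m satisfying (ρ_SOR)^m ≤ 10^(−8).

m = 379

With n=128, ρ(Jacobi) = cos(π/129) = 0.9997035.
1 − cos²(π/129) = sin²(π/129) ⇒ √(1−ρ_J²) = sin(π/129) = 0.0243510.
[ω*] 2 ÷ (1 + 0.0243510) = 2 ÷ 1.0243510 = 1.9524558.
At ω = 1.9524558 every |λ(B_ω)| = ω−1, so ρ_SOR = 0.9524558.
(0.9524558)^m ≤ 10^{−8}  ⇒  m·ln(0.9524558) ≤ −8·ln10  ⇒  m ≥ 378.158  ⇒  m = 379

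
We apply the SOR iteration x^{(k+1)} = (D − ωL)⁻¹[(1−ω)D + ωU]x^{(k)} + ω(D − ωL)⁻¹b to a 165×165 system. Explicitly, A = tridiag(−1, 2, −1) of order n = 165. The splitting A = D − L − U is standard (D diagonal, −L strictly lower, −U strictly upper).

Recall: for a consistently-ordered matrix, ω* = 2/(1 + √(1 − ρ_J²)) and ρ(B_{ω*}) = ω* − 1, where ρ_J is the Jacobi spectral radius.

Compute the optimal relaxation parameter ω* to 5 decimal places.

n=165: λ(B_J) = 1 − λ(A)/2 = cos(kπ/166); k=1 gives ρ_J = 0.99982.
√(1−ρ_J²) simplifies to sin(π/166) = 0.018924.
Young: ω* = 2/(1+√(1−ρ_J²)) = 2/(1+0.018924) = 2/1.018924 = 1.96285.
At ω = 1.96285 every |λ(B_ω)| = ω−1, so ρ_SOR = 0.96285.

ω* = 1.96285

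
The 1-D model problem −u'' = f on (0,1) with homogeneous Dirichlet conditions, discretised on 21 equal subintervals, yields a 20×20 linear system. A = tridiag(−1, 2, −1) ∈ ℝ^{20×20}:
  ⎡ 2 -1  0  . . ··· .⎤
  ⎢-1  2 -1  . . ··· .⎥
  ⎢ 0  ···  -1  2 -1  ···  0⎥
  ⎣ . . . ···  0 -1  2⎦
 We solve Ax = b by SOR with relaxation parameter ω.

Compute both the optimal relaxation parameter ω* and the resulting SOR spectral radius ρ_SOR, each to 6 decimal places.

With n=20, ρ(Jacobi) = cos(π/21) = 0.988831.
root = sin(π/21) = 0.1490423  (since 1−cos² = sin²).
[ω*] 2 ÷ (1 + 0.1490423) = 2 ÷ 1.1490423 = 1.740580.
ρ_SOR = ω* − 1 ≈ 0.740580.

ω* = 1.740580, ρ_SOR = 0.740580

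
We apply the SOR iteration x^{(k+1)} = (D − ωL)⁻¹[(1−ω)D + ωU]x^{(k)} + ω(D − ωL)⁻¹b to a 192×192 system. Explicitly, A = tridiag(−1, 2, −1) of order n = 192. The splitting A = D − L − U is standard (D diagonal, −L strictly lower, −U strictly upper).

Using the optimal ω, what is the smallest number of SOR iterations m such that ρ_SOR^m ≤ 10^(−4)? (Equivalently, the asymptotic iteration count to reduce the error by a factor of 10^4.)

[ρ_J] n=192: ρ(B_J) = cos(π/(n+1)) = cos(π/193) = 0.9998675.
root = sin(π/193) = 0.0162770  (since 1−cos² = sin²).
[ω*] 2 ÷ (1 + 0.0162770) = 2 ÷ 1.0162770 = 1.9679674.
and ρ(B_{ω*}) = 1.9679674 − 1 = 0.9679674.
4·ln10 = 9.21034; −ln(0.9679674) = 0.0325569; m = ⌈9.21034/0.0325569⌉ = ⌈282.900⌉ = 283.

m = 283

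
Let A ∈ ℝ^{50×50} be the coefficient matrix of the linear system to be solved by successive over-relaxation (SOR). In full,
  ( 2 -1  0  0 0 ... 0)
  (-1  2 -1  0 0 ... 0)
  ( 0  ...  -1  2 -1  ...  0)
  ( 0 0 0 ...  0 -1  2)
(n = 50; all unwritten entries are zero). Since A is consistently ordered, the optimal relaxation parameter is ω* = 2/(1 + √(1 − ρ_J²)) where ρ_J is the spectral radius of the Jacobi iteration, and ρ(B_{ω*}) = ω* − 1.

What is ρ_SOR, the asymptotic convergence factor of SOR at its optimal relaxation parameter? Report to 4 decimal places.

ρ_J = max_k |cos(kπ/51)| = cos(π/51) = 0.9981
√(1 − cos²(π/51)) = sin(π/51) ≈ 0.06156.
Then 2/(1+√(1−ρ_J²)) = 2/(1+0.06156); ω* = 2/1.06156 = 1.8840.
ρ_SOR = ω* − 1 ≈ 0.8840.

ρ_SOR = 0.8840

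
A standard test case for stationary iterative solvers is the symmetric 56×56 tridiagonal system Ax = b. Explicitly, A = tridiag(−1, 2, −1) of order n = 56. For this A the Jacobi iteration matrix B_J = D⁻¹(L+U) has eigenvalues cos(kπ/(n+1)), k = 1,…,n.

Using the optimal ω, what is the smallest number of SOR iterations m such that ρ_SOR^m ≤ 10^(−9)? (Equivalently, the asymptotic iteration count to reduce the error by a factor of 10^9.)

m = 188

With n=56, ρ(Jacobi) = cos(π/57) = 0.9984815.
1 − cos²(π/57) = sin²(π/57) ⇒ √(1−ρ_J²) = sin(π/57) = 0.0550878.
Young: ω* = 2/(1+√(1−ρ_J²)) = 2/(1+0.0550878) = 2/1.0550878 = 1.8955768.
ρ_SOR = ω* − 1 ≈ 0.8955768.
Need (0.8955768)^m ≤ 10^(−9): m ≥ 9·ln10/|ln 0.8955768| = 20.7233/0.110287 = 187.903 ⇒ m = 188.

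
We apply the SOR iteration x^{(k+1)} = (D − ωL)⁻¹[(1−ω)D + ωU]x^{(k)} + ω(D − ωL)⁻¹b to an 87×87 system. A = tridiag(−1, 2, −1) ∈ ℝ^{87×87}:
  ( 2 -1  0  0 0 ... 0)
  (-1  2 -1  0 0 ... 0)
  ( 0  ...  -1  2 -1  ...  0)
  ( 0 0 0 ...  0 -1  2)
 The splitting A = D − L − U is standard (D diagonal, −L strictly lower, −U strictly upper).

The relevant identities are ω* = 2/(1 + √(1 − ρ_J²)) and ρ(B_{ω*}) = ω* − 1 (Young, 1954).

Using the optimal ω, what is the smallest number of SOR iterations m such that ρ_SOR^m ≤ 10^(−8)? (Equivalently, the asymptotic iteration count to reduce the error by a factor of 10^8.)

With n=87, ρ(Jacobi) = cos(π/88) = 0.9993628.
√(1−ρ_J²) = |sin(π/88)| = 0.0356923
ω* = 2/(1 + 0.0356923) = 2/1.0356923 = 1.9310755.
Hence ρ(B_{ω*}) = 1.9310755 − 1 = 0.9310755.
Need (0.9310755)^m ≤ 10^(−8): m ≥ 8·ln10/|ln 0.9310755| = 18.4207/0.0714149 = 257.939 ⇒ m = 258.

m = 258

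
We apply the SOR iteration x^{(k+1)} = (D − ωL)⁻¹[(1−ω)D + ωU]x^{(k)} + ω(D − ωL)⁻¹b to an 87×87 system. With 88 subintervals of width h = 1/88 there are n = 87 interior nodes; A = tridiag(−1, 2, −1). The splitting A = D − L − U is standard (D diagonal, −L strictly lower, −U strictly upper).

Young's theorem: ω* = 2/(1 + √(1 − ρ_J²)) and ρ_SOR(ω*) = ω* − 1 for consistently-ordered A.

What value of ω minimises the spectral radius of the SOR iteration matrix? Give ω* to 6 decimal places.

B_J for the 87×87 system has eigenvalues cos(kπ/88); ρ_J = cos(π/88) = 0.999363.
√(1−ρ_J²) simplifies to sin(π/88) = 0.0356923.
Then 2/(1+√(1−ρ_J²)) = 2/(1+0.0356923); ω* = 2/1.0356923 = 1.931075.
and ρ(B_{ω*}) = 1.931075 − 1 = 0.931075.

ω* = 1.931075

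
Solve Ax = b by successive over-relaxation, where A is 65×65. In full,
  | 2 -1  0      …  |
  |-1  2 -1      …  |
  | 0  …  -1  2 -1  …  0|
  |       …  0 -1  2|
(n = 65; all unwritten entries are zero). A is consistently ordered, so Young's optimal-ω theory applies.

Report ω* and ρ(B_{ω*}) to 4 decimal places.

½·tridiag(1,0,1) at n=65: λ_k = cos(kπ/66); max |λ| at k=1 ⇒ ρ_J = cos(π/66) ≈ 0.9989.
√(1−ρ_J²) simplifies to sin(π/66) = 0.04758.
ω* = 2 / (1 + 0.04758) = 2 / 1.04758 ≈ 1.9092.
ρ(B_{ω*}) = ω*−1 = 0.9092

ω* = 1.9092, ρ_SOR = 0.9092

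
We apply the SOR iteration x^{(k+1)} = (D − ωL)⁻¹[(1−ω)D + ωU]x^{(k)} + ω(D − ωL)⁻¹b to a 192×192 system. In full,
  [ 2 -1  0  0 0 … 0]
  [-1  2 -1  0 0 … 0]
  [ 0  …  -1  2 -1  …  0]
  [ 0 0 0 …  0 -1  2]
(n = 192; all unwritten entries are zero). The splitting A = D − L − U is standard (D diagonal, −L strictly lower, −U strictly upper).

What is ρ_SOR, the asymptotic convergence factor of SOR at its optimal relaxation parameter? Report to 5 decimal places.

spectrum of D⁻¹(L+U) = {cos(kπ/193) : 1≤k≤192}; ρ_J = cos(π/193) = 0.99987.
√(1−ρ_J²) simplifies to sin(π/193) = 0.016277.
ω* = 2 / (1 + 0.016277) = 2 / 1.016277 ≈ 1.96797.
[ρ_SOR] ω* − 1 = 0.96797.

ρ_SOR = 0.96797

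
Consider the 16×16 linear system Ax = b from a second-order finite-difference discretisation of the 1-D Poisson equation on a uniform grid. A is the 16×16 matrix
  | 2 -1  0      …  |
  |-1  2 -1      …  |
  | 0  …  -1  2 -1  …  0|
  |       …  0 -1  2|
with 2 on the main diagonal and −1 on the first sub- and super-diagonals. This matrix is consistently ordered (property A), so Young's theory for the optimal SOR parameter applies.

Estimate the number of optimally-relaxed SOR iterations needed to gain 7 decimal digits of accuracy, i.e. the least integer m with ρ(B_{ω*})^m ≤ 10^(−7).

½·tridiag(1,0,1) at n=16: λ_k = cos(kπ/17); max |λ| at k=1 ⇒ ρ_J = cos(π/17) ≈ 0.9829731.
1 − cos²(π/17) = sin²(π/17) ⇒ √(1−ρ_J²) = sin(π/17) = 0.1837495.
[ω*] 2 ÷ (1 + 0.1837495) = 2 ÷ 1.1837495 = 1.6895466.
At ω = 1.6895466 every |λ(B_ω)| = ω−1, so ρ_SOR = 0.6895466.
m ≥ 7·ln10 / (−ln 0.6895466) = 43.361; smallest integer m = 44.

m = 44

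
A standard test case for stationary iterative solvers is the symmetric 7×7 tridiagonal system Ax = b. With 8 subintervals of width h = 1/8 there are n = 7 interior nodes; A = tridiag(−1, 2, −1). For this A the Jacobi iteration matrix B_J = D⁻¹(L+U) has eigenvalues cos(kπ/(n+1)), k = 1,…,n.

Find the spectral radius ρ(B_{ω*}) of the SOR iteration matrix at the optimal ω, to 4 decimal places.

ρ_SOR = 0.4465

ρ_J = max_k |cos(kπ/8)| = cos(π/8) = 0.9239
√(1−ρ_J²) = |sin(π/8)| = 0.38268
So ω* = 2/1.38268 = 1.4465 (Young).
Hence ρ(B_{ω*}) = 1.4465 − 1 = 0.4465.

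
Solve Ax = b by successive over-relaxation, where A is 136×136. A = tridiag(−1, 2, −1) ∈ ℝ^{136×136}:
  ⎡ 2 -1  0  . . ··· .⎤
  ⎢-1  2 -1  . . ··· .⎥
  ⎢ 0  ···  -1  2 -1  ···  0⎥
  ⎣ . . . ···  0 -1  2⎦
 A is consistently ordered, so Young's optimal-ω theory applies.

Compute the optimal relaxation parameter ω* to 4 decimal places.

ρ_J = max_k |cos(kπ/137)| = cos(π/137) = 0.9997
√(1−ρ_J²) = |sin(π/137)| = 0.02293
So ω* = 2/1.02293 = 1.9552 (Young).
ρ_SOR = ω* − 1 = 1.9552 − 1 = 0.9552.

ω* = 1.9552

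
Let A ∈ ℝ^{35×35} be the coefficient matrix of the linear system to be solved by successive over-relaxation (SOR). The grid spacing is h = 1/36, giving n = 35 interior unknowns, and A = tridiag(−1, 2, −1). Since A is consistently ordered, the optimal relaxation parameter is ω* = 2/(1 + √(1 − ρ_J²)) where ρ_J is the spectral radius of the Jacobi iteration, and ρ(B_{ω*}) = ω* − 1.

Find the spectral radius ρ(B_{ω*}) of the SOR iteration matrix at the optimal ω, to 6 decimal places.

ρ_SOR = 0.839663

½·tridiag(1,0,1) at n=35: λ_k = cos(kπ/36); max |λ| at k=1 ⇒ ρ_J = cos(π/36) ≈ 0.996195.
1 − cos²(π/36) = sin²(π/36) ⇒ √(1−ρ_J²) = sin(π/36) = 0.0871557.
So ω* = 2/1.0871557 = 1.839663 (Young).
and ρ(B_{ω*}) = 1.839663 − 1 = 0.839663.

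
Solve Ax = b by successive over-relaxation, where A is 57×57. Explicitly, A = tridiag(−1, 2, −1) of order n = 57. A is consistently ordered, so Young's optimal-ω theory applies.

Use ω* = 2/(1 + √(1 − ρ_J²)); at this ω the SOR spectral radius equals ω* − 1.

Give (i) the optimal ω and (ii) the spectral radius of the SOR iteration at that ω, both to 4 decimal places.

ρ_J = max_k |cos(kπ/58)| = cos(π/58) = 0.9985
√(1 − cos²(π/58)) = sin(π/58) ≈ 0.05414.
ω* = 2/(1 + 0.05414) = 2/1.05414 = 1.8973.
[ρ_SOR] ω* − 1 = 0.8973.

ω* = 1.8973, ρ_SOR = 0.8973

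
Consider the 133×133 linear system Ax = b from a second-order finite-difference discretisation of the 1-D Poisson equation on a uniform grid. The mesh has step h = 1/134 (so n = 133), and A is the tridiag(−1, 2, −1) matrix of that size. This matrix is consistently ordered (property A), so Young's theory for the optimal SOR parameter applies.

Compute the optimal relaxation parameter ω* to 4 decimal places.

With n=133, ρ(Jacobi) = cos(π/134) = 0.9997.
√(1−ρ_J²) = |sin(π/134)| = 0.02344
ω* = 2 / (1 + 0.02344) = 2 / 1.02344 ≈ 1.9542.
and ρ(B_{ω*}) = 1.9542 − 1 = 0.9542.

ω* = 1.9542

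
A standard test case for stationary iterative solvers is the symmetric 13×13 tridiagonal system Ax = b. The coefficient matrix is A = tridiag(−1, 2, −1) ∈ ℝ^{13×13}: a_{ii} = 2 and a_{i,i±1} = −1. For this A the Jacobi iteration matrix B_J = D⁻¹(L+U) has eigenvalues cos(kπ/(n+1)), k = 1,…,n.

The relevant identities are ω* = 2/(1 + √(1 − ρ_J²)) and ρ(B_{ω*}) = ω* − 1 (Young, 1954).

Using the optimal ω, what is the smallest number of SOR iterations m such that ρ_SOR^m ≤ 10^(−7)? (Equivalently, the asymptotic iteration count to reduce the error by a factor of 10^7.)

spectrum of D⁻¹(L+U) = {cos(kπ/14) : 1≤k≤13}; ρ_J = cos(π/14) = 0.9749279.
√(1−ρ_J²) simplifies to sin(π/14) = 0.2225209.
[ω*] 2 ÷ (1 + 0.2225209) = 2 ÷ 1.2225209 = 1.6359639.
ρ_SOR = ω* − 1 = 1.6359639 − 1 = 0.6359639.
m ≥ 7·ln10 / (−ln 0.6359639) = 35.611; smallest integer m = 36.

m = 36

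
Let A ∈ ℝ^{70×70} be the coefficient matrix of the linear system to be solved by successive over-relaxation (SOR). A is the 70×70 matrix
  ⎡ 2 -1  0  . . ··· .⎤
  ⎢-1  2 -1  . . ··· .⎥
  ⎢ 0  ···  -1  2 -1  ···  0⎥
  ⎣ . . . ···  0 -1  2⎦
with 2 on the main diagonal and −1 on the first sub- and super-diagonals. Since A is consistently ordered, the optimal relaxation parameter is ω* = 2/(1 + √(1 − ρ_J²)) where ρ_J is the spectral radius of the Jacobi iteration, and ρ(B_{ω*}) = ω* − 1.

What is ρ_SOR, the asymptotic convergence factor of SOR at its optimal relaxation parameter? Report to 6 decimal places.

ρ_SOR = 0.915281

ρ_J = max_k |cos(kπ/71)| = cos(π/71) = 0.999021
√(1−ρ_J²) = |sin(π/71)| = 0.0442333
So ω* = 2/1.0442333 = 1.915281 (Young).
and ρ(B_{ω*}) = 1.915281 − 1 = 0.915281.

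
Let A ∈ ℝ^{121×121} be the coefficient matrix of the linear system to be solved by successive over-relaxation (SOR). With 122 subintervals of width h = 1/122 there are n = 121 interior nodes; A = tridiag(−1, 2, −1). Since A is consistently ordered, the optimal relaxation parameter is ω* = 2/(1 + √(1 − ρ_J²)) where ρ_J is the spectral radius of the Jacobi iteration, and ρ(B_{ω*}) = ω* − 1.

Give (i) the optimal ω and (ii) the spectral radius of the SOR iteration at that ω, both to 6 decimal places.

ω* = 1.949797, ρ_SOR = 0.949797

B_J for the 121×121 system has eigenvalues cos(kπ/122); ρ_J = cos(π/122) = 0.999668.
1 − cos²(π/122) = sin²(π/122) ⇒ √(1−ρ_J²) = sin(π/122) = 0.0257479.
Then 2/(1+√(1−ρ_J²)) = 2/(1+0.0257479); ω* = 2/1.0257479 = 1.949797.
Hence ρ(B_{ω*}) = 1.949797 − 1 = 0.949797.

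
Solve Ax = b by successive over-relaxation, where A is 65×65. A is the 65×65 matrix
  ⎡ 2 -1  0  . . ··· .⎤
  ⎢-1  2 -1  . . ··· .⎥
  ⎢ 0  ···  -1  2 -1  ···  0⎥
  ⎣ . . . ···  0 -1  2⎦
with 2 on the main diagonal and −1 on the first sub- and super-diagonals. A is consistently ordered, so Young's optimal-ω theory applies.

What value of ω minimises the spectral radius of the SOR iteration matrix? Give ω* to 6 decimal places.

n=65: λ(B_J) = 1 − λ(A)/2 = cos(kπ/66); k=1 gives ρ_J = 0.998867.
√(1−ρ_J²) simplifies to sin(π/66) = 0.0475819.
ω* = 2 / (1 + 0.0475819) = 2 / 1.0475819 ≈ 1.909159.
ρ_SOR = ω* − 1 ≈ 0.909159.

ω* = 1.909159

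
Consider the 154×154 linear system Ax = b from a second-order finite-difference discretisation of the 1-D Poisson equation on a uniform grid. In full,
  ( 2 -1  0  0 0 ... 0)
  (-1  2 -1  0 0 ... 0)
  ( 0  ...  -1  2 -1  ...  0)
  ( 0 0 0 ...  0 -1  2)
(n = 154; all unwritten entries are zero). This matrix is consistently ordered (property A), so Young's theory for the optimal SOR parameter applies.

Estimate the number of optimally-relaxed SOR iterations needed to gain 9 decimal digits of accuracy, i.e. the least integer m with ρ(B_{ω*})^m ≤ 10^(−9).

n=154: λ(B_J) = 1 − λ(A)/2 = cos(kπ/155); k=1 gives ρ_J = 0.9997946.
√(1−ρ_J²) = |sin(π/155)| = 0.0202670
ω* = 2 / (1 + 0.0202670) = 2 / 1.0202670 ≈ 1.9602712.
[ρ_SOR] ω* − 1 = 0.9602712.
9·ln10 = 20.7233; −ln(0.9602712) = 0.0405395; m = ⌈20.7233/0.0405395⌉ = ⌈511.188⌉ = 512.

m = 512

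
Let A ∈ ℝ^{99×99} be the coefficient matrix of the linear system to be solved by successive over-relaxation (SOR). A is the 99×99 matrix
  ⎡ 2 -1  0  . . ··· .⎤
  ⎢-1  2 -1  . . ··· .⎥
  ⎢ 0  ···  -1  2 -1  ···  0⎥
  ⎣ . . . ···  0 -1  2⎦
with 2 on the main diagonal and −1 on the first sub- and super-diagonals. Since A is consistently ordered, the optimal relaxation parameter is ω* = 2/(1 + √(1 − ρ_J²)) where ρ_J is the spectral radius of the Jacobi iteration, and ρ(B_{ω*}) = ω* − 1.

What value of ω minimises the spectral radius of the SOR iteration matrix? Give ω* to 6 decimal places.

B_J for the 99×99 system has eigenvalues cos(kπ/100); ρ_J = cos(π/100) = 0.999507.
root = sin(π/100) = 0.0314108  (since 1−cos² = sin²).
ω* = 2 / (1 + 0.0314108) = 2 / 1.0314108 ≈ 1.939092.
ρ(B_{ω*}) = ω*−1 = 0.939092

ω* = 1.939092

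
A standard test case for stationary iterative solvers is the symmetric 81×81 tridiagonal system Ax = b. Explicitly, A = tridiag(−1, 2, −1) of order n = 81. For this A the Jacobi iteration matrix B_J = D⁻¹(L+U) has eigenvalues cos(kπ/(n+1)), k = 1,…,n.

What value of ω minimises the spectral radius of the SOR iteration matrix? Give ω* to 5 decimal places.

ω* = 1.92622

½·tridiag(1,0,1) at n=81: λ_k = cos(kπ/82); max |λ| at k=1 ⇒ ρ_J = cos(π/82) ≈ 0.99927.
√(1−ρ_J²) = |sin(π/82)| = 0.038303
ω* = 2 / (1 + 0.038303) = 2 / 1.038303 ≈ 1.92622.
and ρ(B_{ω*}) = 1.92622 − 1 = 0.92622.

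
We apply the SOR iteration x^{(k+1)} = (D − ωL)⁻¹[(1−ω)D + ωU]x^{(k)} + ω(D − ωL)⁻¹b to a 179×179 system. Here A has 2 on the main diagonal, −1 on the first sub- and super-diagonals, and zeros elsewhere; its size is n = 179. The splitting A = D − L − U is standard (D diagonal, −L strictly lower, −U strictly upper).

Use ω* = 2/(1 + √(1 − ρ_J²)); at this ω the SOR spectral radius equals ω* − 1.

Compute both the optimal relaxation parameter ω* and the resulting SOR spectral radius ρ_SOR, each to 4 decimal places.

ω* = 1.9657, ρ_SOR = 0.9657

ρ_J = max_k |cos(kπ/180)| = cos(π/180) = 0.9998
√(1−ρ_J²) = |sin(π/180)| = 0.01745
Young: ω* = 2/(1+√(1−ρ_J²)) = 2/(1+0.01745) = 2/1.01745 = 1.9657.
ρ_SOR = ω* − 1 ≈ 0.9657.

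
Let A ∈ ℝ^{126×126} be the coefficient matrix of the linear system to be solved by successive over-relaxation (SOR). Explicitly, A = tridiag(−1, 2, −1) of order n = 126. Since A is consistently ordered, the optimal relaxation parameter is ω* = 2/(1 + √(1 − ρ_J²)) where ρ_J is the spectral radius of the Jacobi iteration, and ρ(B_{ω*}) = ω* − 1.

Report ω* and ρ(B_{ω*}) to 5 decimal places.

[ρ_J] n=126: ρ(B_J) = cos(π/(n+1)) = cos(π/127) = 0.99969.
√(1−ρ_J²) = |sin(π/127)| = 0.024734
Then 2/(1+√(1−ρ_J²)) = 2/(1+0.024734); ω* = 2/1.024734 = 1.95173.
Hence ρ(B_{ω*}) = 1.95173 − 1 = 0.95173.

ω* = 1.95173, ρ_SOR = 0.95173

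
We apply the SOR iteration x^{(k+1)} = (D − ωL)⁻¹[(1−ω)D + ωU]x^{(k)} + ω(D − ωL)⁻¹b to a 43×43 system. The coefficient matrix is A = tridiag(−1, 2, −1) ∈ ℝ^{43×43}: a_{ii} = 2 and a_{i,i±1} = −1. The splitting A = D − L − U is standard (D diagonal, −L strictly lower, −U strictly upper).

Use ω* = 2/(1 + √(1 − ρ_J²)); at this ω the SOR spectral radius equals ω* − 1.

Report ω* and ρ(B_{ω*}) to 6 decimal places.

ρ_J = max_k |cos(kπ/44)| = cos(π/44) = 0.997452
root = sin(π/44) = 0.0713392  (since 1−cos² = sin²).
ω* = 2/(1+0.0713392) = 1.866822
Hence ρ(B_{ω*}) = 1.866822 − 1 = 0.866822.

ω* = 1.866822, ρ_SOR = 0.866822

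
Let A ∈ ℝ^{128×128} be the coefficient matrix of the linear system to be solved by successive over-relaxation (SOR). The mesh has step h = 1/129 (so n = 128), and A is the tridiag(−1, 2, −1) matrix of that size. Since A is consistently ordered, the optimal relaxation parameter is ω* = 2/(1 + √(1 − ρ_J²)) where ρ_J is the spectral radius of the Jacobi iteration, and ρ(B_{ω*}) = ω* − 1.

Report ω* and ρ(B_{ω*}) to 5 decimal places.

[ρ_J] n=128: ρ(B_J) = cos(π/(n+1)) = cos(π/129) = 0.99970.
√(1−ρ_J²) = |sin(π/129)| = 0.024351
ω* = 2/(1+0.024351) = 1.95246
and ρ(B_{ω*}) = 1.95246 − 1 = 0.95246.

ω* = 1.95246, ρ_SOR = 0.95246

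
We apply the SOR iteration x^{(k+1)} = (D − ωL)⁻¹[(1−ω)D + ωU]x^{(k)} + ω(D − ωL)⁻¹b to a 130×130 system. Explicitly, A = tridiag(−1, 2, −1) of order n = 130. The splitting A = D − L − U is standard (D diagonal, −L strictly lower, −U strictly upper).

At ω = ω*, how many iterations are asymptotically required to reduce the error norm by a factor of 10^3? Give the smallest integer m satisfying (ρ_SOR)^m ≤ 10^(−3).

½·tridiag(1,0,1) at n=130: λ_k = cos(kπ/131); max |λ| at k=1 ⇒ ρ_J = cos(π/131) ≈ 0.9997125.
root = sin(π/131) = 0.0239793  (since 1−cos² = sin²).
Young: ω* = 2/(1+√(1−ρ_J²)) = 2/(1+0.0239793) = 2/1.0239793 = 1.9531645.
At ω = 1.9531645 every |λ(B_ω)| = ω−1, so ρ_SOR = 0.9531645.
For 3 digits: m = 3·ln10 / (−ln 0.9531645) = 6.90776/0.0479678 = 144.008; round up → m = 145.

m = 145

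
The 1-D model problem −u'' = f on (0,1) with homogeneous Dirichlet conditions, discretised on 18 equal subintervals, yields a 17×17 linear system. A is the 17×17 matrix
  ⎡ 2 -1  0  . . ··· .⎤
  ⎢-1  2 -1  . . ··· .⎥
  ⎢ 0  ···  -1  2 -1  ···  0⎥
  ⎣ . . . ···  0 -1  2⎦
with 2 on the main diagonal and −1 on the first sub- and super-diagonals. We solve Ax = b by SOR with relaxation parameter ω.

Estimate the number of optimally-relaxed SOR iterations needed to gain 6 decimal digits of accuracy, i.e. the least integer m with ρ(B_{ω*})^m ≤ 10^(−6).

n=17: λ(B_J) = 1 − λ(A)/2 = cos(kπ/18); k=1 gives ρ_J = 0.9848078.
√(1−ρ_J²) simplifies to sin(π/18) = 0.1736482.
ω* = 2/(1 + 0.1736482) = 2/1.1736482 = 1.7040882.
Hence ρ(B_{ω*}) = 1.7040882 − 1 = 0.7040882.
ρ_SOR^m ≤ 10^(−6) ⇔ m ≥ 6·ln10/(−ln 0.7040882) = 13.8155/0.350852 = 39.377; m = ⌈39.377⌉ = 40.

m = 40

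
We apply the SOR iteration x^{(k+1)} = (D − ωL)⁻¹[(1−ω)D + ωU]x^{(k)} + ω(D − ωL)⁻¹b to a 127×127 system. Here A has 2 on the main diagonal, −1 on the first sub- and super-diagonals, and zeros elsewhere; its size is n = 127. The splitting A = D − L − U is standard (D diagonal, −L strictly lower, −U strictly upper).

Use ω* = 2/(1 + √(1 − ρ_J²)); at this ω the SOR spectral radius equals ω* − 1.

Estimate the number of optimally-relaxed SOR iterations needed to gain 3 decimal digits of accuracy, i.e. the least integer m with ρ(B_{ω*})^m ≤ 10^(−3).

m = 141

With n=127, ρ(Jacobi) = cos(π/128) = 0.9996988.
root = sin(π/128) = 0.0245412  (since 1−cos² = sin²).
Then 2/(1+√(1−ρ_J²)) = 2/(1+0.0245412); ω* = 2/1.0245412 = 1.9520933.
[ρ_SOR] ω* − 1 = 0.9520933.
For 3 digits: m = 3·ln10 / (−ln 0.9520933) = 6.90776/0.0490922 = 140.710; round up → m = 141.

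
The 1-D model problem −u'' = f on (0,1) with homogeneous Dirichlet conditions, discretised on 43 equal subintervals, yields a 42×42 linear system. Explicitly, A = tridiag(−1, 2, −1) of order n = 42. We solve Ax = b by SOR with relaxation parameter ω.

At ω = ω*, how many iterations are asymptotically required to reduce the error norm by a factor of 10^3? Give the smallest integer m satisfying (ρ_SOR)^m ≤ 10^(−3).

[ρ_J] n=42: ρ(B_J) = cos(π/(n+1)) = cos(π/43) = 0.9973323.
1 − cos²(π/43) = sin²(π/43) ⇒ √(1−ρ_J²) = sin(π/43) = 0.0729953.
So ω* = 2/1.0729953 = 1.8639411 (Young).
Hence ρ(B_{ω*}) = 1.8639411 − 1 = 0.8639411.
(0.8639411)^m ≤ 10^{−3}  ⇒  m·ln(0.8639411) ≤ −3·ln10  ⇒  m ≥ 47.232  ⇒  m = 48

m = 48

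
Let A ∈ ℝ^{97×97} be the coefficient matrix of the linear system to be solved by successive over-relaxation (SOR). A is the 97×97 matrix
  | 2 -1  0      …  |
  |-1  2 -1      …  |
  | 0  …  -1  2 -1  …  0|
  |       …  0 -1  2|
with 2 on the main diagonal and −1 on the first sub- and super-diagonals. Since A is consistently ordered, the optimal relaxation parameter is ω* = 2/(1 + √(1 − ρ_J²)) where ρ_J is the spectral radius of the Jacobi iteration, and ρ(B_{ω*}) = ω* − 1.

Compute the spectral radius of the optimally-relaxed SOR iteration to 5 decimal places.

B_J for the 97×97 system has eigenvalues cos(kπ/98); ρ_J = cos(π/98) = 0.99949.
√(1 − cos²(π/98)) = sin(π/98) ≈ 0.032052.
ω* = 2/(1+0.032052) = 1.93789
ρ_SOR = ω* − 1 = 1.93789 − 1 = 0.93789.

ρ_SOR = 0.93789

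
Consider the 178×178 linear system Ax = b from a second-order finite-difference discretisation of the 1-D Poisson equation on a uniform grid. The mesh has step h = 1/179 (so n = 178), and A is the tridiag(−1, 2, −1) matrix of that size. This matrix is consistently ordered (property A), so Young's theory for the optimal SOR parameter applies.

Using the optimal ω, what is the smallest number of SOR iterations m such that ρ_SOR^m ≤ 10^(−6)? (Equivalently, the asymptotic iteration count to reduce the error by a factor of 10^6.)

spectrum of D⁻¹(L+U) = {cos(kπ/179) : 1≤k≤178}; ρ_J = cos(π/179) = 0.9998460.
1 − cos²(π/179) = sin²(π/179) ⇒ √(1−ρ_J²) = sin(π/179) = 0.0175499.
ω* = 2/(1+0.0175499) = 1.9655056
At ω = 1.9655056 every |λ(B_ω)| = ω−1, so ρ_SOR = 0.9655056.
For 6 digits: m = 6·ln10 / (−ln 0.9655056) = 13.8155/0.0351034 = 393.566; round up → m = 394.

m = 394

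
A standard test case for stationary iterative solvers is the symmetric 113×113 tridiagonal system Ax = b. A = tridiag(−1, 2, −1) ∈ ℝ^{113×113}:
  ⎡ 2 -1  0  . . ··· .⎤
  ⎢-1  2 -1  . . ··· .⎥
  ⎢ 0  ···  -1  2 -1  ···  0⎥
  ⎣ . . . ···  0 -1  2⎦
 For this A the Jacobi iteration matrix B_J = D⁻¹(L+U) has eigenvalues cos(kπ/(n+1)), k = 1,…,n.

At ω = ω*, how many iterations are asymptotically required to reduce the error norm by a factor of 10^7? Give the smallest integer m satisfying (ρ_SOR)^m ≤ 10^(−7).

m = 293

B_J for the 113×113 system has eigenvalues cos(kπ/114); ρ_J = cos(π/114) = 0.9996203.
1 − cos²(π/114) = sin²(π/114) ⇒ √(1−ρ_J²) = sin(π/114) = 0.0275543.
ω* = 2 / (1 + 0.0275543) = 2 / 1.0275543 ≈ 1.9463692.
[ρ_SOR] ω* − 1 = 0.9463692.
7·ln10 = 16.1181; −ln(0.9463692) = 0.0551225; m = ⌈16.1181/0.0551225⌉ = ⌈292.405⌉ = 293.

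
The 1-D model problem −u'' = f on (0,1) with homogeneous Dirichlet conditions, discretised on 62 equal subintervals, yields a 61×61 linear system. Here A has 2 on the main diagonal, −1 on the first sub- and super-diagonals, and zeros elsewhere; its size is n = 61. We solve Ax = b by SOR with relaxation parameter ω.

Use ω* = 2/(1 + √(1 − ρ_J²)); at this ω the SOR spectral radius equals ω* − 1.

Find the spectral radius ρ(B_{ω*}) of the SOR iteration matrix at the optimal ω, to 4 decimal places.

B_J for the 61×61 system has eigenvalues cos(kπ/62); ρ_J = cos(π/62) = 0.9987.
√(1−ρ_J²) = |sin(π/62)| = 0.05065
[ω*] 2 ÷ (1 + 0.05065) = 2 ÷ 1.05065 = 1.9036.
Hence ρ(B_{ω*}) = 1.9036 − 1 = 0.9036.

ρ_SOR = 0.9036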